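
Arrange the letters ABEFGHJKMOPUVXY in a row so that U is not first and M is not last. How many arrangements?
By inclusion-exclusion: 15! - 2×(15-1)! + (15-2)! = 1307674368000 - 174356582400 + 6227020800 = 1139544806400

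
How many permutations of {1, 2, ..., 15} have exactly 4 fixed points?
Choose the 4 fixed points C(15,4) = 1365, derange the rest: !11 = Σ_{j=0}^{11} (-1)^j·11!/j! = 39916800 - 39916800 + 19958400 - 6652800 + 1663200 - 332640 + 55440 - 7920 + 990 - 110 + 11 - 1 = 14684570. Product = 1365 × 14684570 = 20044438050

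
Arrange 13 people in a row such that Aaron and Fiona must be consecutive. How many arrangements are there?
Treat the 2 as one block: (13-2+1)! × 2! = 479001600 × 2 = 958003200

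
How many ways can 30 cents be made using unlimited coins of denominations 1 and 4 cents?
Coefficient of x^30 in 1/(1-x^1) · 1/(1-x^4). Use j coins of 4 for j = 0..⌊30/4⌋ = 7, the rest in 1s: 7 + 1 = 8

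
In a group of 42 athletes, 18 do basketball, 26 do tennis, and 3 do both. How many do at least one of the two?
|A∪B| = |A| + |B| - |A∩B| = 18 + 26 - 3 = 41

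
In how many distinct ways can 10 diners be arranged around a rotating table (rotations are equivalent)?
Circular: fix one position, arrange the rest. (10-1)! = 362880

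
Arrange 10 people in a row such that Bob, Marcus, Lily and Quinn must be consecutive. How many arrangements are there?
Treat the 4 as one block: (10-4+1)! × 4! = 5040 × 24 = 120960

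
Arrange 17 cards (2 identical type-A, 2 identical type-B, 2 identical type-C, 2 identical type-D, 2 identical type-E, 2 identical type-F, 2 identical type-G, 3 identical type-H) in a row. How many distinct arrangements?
17! / (2! × 2! × 2! × 2! × 2! × 2! × 2! × 3!) = 463134672000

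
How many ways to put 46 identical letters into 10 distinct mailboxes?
C(46+10-1, 10-1) = C(55, 9) = 6358402050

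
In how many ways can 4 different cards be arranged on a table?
4! = 24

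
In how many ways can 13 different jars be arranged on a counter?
13! = 6227020800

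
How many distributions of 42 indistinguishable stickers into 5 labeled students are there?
C(42+5-1, 5-1) = C(46, 4) = 163185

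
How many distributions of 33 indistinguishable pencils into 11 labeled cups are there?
C(33+11-1, 11-1) = C(43, 10) = 1917334783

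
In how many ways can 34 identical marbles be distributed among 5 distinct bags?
C(34+5-1, 5-1) = C(38, 4) = 73815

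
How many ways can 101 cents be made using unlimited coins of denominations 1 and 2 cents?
Coefficient of x^101 in 1/(1-x^1) · 1/(1-x^2). Use j coins of 2 for j = 0..⌊101/2⌋ = 50, the rest in 1s: 50 + 1 = 51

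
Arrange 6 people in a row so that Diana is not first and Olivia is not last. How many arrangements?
By inclusion-exclusion: 6! - 2×(6-1)! + (6-2)! = 720 - 240 + 24 = 504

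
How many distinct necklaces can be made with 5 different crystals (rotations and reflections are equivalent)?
(5-1)!/2 = 24/2 = 12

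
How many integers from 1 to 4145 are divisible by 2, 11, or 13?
⌊4145/2⌋+⌊4145/11⌋+⌊4145/13⌋ - ⌊4145/22⌋-⌊4145/26⌋-⌊4145/143⌋ + ⌊4145/286⌋ = 2072+376+318 - 188-159-28 + 14 = 2405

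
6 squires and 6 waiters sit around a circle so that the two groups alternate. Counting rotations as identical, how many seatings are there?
Fix one of the squires: (6-1)! ways for the remaining squires, × 6! ways for the waiters = 120 × 720 = 86400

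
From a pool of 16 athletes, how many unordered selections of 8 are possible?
C(16,8) = 16!/(8!×8!) = 12870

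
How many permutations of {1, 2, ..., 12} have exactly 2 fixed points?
Choose the 2 fixed points C(12,2) = 66, derange the rest: !10 = Σ_{j=0}^{10} (-1)^j·10!/j! = 3628800 - 3628800 + 1814400 - 604800 + 151200 - 30240 + 5040 - 720 + 90 - 10 + 1 = 1334961. Product = 66 × 1334961 = 88107426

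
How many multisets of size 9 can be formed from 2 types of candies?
C(9+2-1, 2-1) = C(10, 1) = 10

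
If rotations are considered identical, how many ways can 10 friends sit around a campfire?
Circular: fix one position, arrange the rest. (10-1)! = 362880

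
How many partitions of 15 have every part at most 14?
Let r_j(i) = number of partitions of i into parts ≤ j, for i = 0..15. r_1(i) = 1 for all i; r_j(i) = r_{j-1}(i) + r_j(i-j). Rows j = 2..14: ≤2: 1 1 2 2 3 3 4 4 5 5 6 6 7 7 8 8; ≤3: 1 1 2 3 4 5 7 8 10 12 14 16 19 21 24 27; ≤4: 1 1 2 3 5 6 9 11 15 18 23 27 34 39 47 54; ≤5: 1 1 2 3 5 7 10 13 18 23 30 37 47 57 70 84; ≤6: 1 1 2 3 5 7 11 14 20 26 35 44 58 71 90 110; ≤7: 1 1 2 3 5 7 11 15 21 28 38 49 65 82 105 131; ≤8: 1 1 2 3 5 7 11 15 22 29 40 52 70 89 116 146; ≤9: 1 1 2 3 5 7 11 15 22 30 41 54 73 94 123 157; ≤10: 1 1 2 3 5 7 11 15 22 30 42 55 75 97 128 164; ≤11: 1 1 2 3 5 7 11 15 22 30 42 56 76 99 131 169; ≤12: 1 1 2 3 5 7 11 15 22 30 42 56 77 100 133 172; ≤13: 1 1 2 3 5 7 11 15 22 30 42 56 77 101 134 174; ≤14: 1 1 2 3 5 7 11 15 22 30 42 56 77 101 135 175. r_14(15) = 175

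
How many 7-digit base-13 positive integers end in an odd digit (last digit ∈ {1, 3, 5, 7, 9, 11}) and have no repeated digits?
Last∈{1,3,5,7,9,11}. Last=0: 0. Last nonzero: 6×11×P(11,5) = 3659040. Total = 3659040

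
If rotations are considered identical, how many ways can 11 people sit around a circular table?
Circular: fix one position, arrange the rest. (11-1)! = 3628800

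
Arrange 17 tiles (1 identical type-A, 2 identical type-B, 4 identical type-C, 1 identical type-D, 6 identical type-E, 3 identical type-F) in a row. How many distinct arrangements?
17! / (1! × 2! × 4! × 1! × 6! × 3!) = 1715313600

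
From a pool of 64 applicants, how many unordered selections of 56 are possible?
C(64,56) = 64!/(56!×8!) = 4426165368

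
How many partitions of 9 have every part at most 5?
Let r_j(i) = number of partitions of i into parts ≤ j, for i = 0..9. r_1(i) = 1 for all i; r_j(i) = r_{j-1}(i) + r_j(i-j). Rows j = 2..5: ≤2: 1 1 2 2 3 3 4 4 5 5; ≤3: 1 1 2 3 4 5 7 8 10 12; ≤4: 1 1 2 3 5 6 9 11 15 18; ≤5: 1 1 2 3 5 7 10 13 18 23. r_5(9) = 23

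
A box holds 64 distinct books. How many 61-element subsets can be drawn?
C(64,61) = 64!/(61!×3!) = 41664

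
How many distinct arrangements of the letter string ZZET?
4! / (1! × 2! × 1!) = 12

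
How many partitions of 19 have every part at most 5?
Let r_j(i) = number of partitions of i into parts ≤ j, for i = 0..19. r_1(i) = 1 for all i; r_j(i) = r_{j-1}(i) + r_j(i-j). Rows j = 2..5: ≤2: 1 1 2 2 3 3 4 4 5 5 6 6 7 7 8 8 9 9 10 10; ≤3: 1 1 2 3 4 5 7 8 10 12 14 16 19 21 24 27 30 33 37 40; ≤4: 1 1 2 3 5 6 9 11 15 18 23 27 34 39 47 54 64 72 84 94; ≤5: 1 1 2 3 5 7 10 13 18 23 30 37 47 57 70 84 101 119 141 164. r_5(19) = 164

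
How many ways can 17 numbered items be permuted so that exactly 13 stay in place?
Choose the 13 fixed points C(17,13) = 2380, derange the rest: !4 = Σ_{j=0}^{4} (-1)^j·4!/j! = 24 - 24 + 12 - 4 + 1 = 9. Product = 2380 × 9 = 21420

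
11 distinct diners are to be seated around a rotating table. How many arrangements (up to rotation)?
Circular: fix one position, arrange the rest. (11-1)! = 3628800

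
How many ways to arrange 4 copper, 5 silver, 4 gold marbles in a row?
13! / (4! × 5! × 4!) = 90090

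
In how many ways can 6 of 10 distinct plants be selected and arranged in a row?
P(10,6) = 10!/(10-6)! = 151200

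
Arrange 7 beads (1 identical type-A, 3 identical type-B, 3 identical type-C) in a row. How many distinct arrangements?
7! / (1! × 3! × 3!) = 140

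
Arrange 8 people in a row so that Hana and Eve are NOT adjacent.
Total - adjacent = 8! - (8-1)!×2 = 40320 - 10080 = 30240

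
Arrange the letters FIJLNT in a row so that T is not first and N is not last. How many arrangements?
By inclusion-exclusion: 6! - 2×(6-1)! + (6-2)! = 720 - 240 + 24 = 504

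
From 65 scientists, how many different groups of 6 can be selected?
C(65,6) = 65!/(6!×59!) = 82598880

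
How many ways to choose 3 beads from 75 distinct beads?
C(75,3) = 75!/(3!×72!) = 67525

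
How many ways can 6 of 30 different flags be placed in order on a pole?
P(30,6) = 30!/(30-6)! = 427518000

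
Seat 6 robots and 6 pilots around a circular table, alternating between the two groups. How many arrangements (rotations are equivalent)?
Fix one of the robots: (6-1)! ways for the remaining robots, × 6! ways for the pilots = 120 × 720 = 86400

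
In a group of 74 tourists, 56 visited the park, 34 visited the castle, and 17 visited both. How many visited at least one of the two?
|A∪B| = |A| + |B| - |A∩B| = 56 + 34 - 17 = 73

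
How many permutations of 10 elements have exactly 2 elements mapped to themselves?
Choose the 2 fixed points C(10,2) = 45, derange the rest: !8 = Σ_{j=0}^{8} (-1)^j·8!/j! = 40320 - 40320 + 20160 - 6720 + 1680 - 336 + 56 - 8 + 1 = 14833. Product = 45 × 14833 = 667485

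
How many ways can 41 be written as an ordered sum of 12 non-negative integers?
C(41+12-1, 12-1) = C(52, 11) = 60403728840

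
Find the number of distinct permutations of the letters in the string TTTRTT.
6! / (1! × 5!) = 6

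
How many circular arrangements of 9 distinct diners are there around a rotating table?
Circular: fix one position, arrange the rest. (9-1)! = 40320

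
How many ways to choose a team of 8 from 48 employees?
C(48,8) = 48!/(8!×40!) = 377348994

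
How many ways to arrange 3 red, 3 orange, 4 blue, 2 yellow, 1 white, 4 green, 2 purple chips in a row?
19! / (3! × 3! × 4! × 2! × 1! × 4! × 2!) = 1466593128000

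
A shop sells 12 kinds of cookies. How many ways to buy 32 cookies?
C(32+12-1, 12-1) = C(43, 11) = 5752004349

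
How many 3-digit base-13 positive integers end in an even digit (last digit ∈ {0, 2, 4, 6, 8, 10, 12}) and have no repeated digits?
Last∈{0,2,4,6,8,10,12}. Last=0: 132. Last nonzero: 6×11×P(11,1) = 726. Total = 858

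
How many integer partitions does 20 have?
Pentagonal recurrence p(n) = p(n-1) + p(n-2) - p(n-5) - p(n-7) + p(n-12) + p(n-15) - ... gives p(0..19) = 1, 1, 2, 3, 5, 7, 11, 15, 22, 30, 42, 56, 77, 101, 135, 176, 231, 297, 385, 490. p(20) = p(19) + p(18) - p(15) - p(13) + p(8) + p(5) = 490 + 385 - 176 - 101 + 22 + 7 = 627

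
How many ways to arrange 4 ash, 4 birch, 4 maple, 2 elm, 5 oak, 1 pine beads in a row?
20! / (4! × 4! × 4! × 2! × 5! × 1!) = 733296564000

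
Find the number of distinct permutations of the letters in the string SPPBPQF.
7! / (1! × 1! × 1! × 3! × 1!) = 840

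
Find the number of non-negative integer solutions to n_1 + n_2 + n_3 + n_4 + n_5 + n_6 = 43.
C(43+6-1, 6-1) = C(48, 5) = 1712304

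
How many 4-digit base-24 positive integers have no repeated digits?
First digit: 23 choices (nonzero). Then descending: 23 × 23 × 22 × 21 = 244398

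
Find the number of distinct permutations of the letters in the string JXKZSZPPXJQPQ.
13! / (2! × 1! × 2! × 1! × 3! × 2! × 2!) = 64864800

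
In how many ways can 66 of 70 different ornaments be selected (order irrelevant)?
C(70,66) = 70!/(66!×4!) = 916895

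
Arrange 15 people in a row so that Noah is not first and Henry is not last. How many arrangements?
By inclusion-exclusion: 15! - 2×(15-1)! + (15-2)! = 1307674368000 - 174356582400 + 6227020800 = 1139544806400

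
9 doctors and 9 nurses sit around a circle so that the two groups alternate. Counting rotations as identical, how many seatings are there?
Fix one of the doctors: (9-1)! ways for the remaining doctors, × 9! ways for the nurses = 40320 × 362880 = 14631321600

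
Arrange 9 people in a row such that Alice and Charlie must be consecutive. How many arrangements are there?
Treat the 2 as one block: (9-2+1)! × 2! = 40320 × 2 = 80640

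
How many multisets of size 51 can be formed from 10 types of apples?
C(51+10-1, 10-1) = C(60, 9) = 14783142660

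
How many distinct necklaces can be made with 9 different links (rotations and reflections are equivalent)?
(9-1)!/2 = 40320/2 = 20160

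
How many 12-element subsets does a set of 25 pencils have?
C(25,12) = 25!/(12!×13!) = 5200300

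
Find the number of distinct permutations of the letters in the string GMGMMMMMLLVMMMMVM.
17! / (2! × 11! × 2! × 2!) = 1113840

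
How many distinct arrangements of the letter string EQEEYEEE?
8! / (6! × 1! × 1!) = 56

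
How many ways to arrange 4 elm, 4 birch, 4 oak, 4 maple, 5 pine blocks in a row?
21! / (4! × 4! × 4! × 4! × 5!) = 1283268987000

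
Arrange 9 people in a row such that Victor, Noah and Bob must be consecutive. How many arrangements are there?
Treat the 3 as one block: (9-3+1)! × 3! = 5040 × 6 = 30240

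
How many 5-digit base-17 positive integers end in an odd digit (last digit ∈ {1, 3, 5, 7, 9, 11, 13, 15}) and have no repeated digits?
Last∈{1,3,5,7,9,11,13,15}. Last=0: 0. Last nonzero: 8×15×P(15,3) = 327600. Total = 327600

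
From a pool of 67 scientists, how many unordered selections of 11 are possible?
C(67,11) = 67!/(11!×56!) = 1285063345176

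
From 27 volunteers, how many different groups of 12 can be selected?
C(27,12) = 27!/(12!×15!) = 17383860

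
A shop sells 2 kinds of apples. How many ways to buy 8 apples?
C(8+2-1, 2-1) = C(9, 1) = 9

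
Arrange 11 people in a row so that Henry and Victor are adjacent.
Treat as block: (11-1)! × 2! = 3628800 × 2 = 7257600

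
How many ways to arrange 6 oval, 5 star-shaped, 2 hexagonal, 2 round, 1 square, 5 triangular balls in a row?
21! / (6! × 5! × 2! × 2! × 1! × 5!) = 1231938227520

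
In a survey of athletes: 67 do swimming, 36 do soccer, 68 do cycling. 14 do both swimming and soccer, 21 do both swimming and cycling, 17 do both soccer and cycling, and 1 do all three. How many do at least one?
|A∪B∪C| = 67+36+68-14-21-17+1 = 120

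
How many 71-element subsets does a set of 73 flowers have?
C(73,71) = 73!/(71!×2!) = 2628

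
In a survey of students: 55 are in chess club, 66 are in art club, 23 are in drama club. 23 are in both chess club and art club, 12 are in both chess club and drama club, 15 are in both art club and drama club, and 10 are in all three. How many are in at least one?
|A∪B∪C| = 55+66+23-23-12-15+10 = 104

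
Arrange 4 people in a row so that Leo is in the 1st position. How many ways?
Fix one position: (4-1)! = 6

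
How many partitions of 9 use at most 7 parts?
By conjugation, equals partitions of 9 into parts ≤ 7. Let r_j(i) = number of partitions of i into parts ≤ j, for i = 0..9. r_1(i) = 1 for all i; r_j(i) = r_{j-1}(i) + r_j(i-j). Rows j = 2..7: ≤2: 1 1 2 2 3 3 4 4 5 5; ≤3: 1 1 2 3 4 5 7 8 10 12; ≤4: 1 1 2 3 5 6 9 11 15 18; ≤5: 1 1 2 3 5 7 10 13 18 23; ≤6: 1 1 2 3 5 7 11 14 20 26; ≤7: 1 1 2 3 5 7 11 15 21 28. r_7(9) = 28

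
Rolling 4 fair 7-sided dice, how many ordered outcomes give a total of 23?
Coefficient of x^23 in (x + x² + ... + x^7)^4. By inclusion-exclusion on dice exceeding 7: Σ_j (-1)^j C(4,j)·C(23-1-7j, 3) = C(4,0)·C(22,3) - C(4,1)·C(15,3) + C(4,2)·C(8,3) = 1·1540 - 4·455 + 6·56 = 56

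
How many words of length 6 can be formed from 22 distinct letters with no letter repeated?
P(22,6) = 22!/(22-6)! = 53721360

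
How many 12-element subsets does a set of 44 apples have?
C(44,12) = 44!/(12!×32!) = 21090682613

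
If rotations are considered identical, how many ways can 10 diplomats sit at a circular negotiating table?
Circular: fix one position, arrange the rest. (10-1)! = 362880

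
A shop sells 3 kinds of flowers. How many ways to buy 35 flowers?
C(35+3-1, 3-1) = C(37, 2) = 666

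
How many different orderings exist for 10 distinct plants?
10! = 3628800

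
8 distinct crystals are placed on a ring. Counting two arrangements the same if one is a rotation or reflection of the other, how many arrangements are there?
(8-1)!/2 = 5040/2 = 2520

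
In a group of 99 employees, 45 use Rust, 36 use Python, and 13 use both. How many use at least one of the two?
|A∪B| = |A| + |B| - |A∩B| = 45 + 36 - 13 = 68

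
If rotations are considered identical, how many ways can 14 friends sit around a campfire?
Circular: fix one position, arrange the rest. (14-1)! = 6227020800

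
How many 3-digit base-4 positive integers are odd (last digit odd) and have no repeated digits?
Last∈{1,3}. Last=0: 0. Last nonzero: 2×2×P(2,1) = 8. Total = 8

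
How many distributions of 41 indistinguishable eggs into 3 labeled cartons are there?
C(41+3-1, 3-1) = C(43, 2) = 903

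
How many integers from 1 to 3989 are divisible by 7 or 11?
⌊3989/7⌋ + ⌊3989/11⌋ - ⌊3989/77⌋ = 569 + 362 - 51 = 880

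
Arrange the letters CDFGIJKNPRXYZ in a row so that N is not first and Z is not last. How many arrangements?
By inclusion-exclusion: 13! - 2×(13-1)! + (13-2)! = 6227020800 - 958003200 + 39916800 = 5308934400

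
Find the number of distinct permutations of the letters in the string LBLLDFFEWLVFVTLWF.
17! / (2! × 1! × 1! × 4! × 2! × 5! × 1! × 1!) = 30875644800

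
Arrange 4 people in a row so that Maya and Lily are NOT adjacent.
Total - adjacent = 4! - (4-1)!×2 = 24 - 12 = 12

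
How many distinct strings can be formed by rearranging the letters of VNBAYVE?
7! / (2! × 1! × 1! × 1! × 1! × 1!) = 2520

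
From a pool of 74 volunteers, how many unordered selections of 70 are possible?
C(74,70) = 74!/(70!×4!) = 1150626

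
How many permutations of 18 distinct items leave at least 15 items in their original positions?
Exactly j fixed points: C(18,j)·!(18-j); sum over j ≥ 15 (derangement numbers via !m = (m-1)·(!(m-1) + !(m-2)): !0..!3 = 1, 0, 1, 2). Σ_{j=15}^{18} C(18,j)·!(18-j) = C(18,15)·!3 + C(18,16)·!2 + C(18,17)·!1 + C(18,18)·!0 = 816·2 + 153·1 + 18·0 + 1·1 = 1786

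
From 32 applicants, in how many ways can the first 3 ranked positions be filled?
P(32,3) = 32!/(32-3)! = 29760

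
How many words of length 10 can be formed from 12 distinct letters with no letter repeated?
P(12,10) = 12!/(12-10)! = 239500800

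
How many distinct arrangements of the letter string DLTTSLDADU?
10! / (1! × 2! × 1! × 3! × 2! × 1!) = 151200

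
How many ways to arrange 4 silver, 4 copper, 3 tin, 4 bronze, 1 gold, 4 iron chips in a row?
20! / (4! × 4! × 3! × 4! × 1! × 4!) = 1222160940000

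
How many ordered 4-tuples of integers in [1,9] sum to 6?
Coefficient of x^6 in (x + x² + ... + x^9)^4. By inclusion-exclusion on dice exceeding 9: Σ_j (-1)^j C(4,j)·C(6-1-9j, 3) = C(4,0)·C(5,3) = 1·10 = 10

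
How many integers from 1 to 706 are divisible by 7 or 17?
⌊706/7⌋ + ⌊706/17⌋ - ⌊706/119⌋ = 100 + 41 - 5 = 136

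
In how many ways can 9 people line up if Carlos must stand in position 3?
Fix one position: (9-1)! = 40320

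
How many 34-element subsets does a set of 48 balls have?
C(48,34) = 48!/(34!×14!) = 482320623240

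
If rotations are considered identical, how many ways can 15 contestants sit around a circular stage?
Circular: fix one position, arrange the rest. (15-1)! = 87178291200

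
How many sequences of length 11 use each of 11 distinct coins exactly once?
11! = 39916800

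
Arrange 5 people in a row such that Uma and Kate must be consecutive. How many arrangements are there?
Treat the 2 as one block: (5-2+1)! × 2! = 24 × 2 = 48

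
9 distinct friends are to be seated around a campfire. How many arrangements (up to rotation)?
Circular: fix one position, arrange the rest. (9-1)! = 40320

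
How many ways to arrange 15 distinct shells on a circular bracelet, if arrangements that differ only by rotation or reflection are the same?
(15-1)!/2 = 87178291200/2 = 43589145600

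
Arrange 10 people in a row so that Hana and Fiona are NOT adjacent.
Total - adjacent = 10! - (10-1)!×2 = 3628800 - 725760 = 2903040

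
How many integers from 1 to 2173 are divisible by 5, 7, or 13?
⌊2173/5⌋+⌊2173/7⌋+⌊2173/13⌋ - ⌊2173/35⌋-⌊2173/65⌋-⌊2173/91⌋ + ⌊2173/455⌋ = 434+310+167 - 62-33-23 + 4 = 797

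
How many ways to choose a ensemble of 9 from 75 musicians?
C(75,9) = 75!/(9!×66!) = 125595622175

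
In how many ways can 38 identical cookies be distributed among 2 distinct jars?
C(38+2-1, 2-1) = C(39, 1) = 39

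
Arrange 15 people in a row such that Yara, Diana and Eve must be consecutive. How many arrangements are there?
Treat the 3 as one block: (15-3+1)! × 3! = 6227020800 × 6 = 37362124800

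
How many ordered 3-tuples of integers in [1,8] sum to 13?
Coefficient of x^13 in (x + x² + ... + x^8)^3. By inclusion-exclusion on dice exceeding 8: Σ_j (-1)^j C(3,j)·C(13-1-8j, 2) = C(3,0)·C(12,2) - C(3,1)·C(4,2) = 1·66 - 3·6 = 48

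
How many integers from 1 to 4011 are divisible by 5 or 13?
⌊4011/5⌋ + ⌊4011/13⌋ - ⌊4011/65⌋ = 802 + 308 - 61 = 1049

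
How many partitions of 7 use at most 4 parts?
By conjugation, equals partitions of 7 into parts ≤ 4. Let r_j(i) = number of partitions of i into parts ≤ j, for i = 0..7. r_1(i) = 1 for all i; r_j(i) = r_{j-1}(i) + r_j(i-j). Rows j = 2..4: ≤2: 1 1 2 2 3 3 4 4; ≤3: 1 1 2 3 4 5 7 8; ≤4: 1 1 2 3 5 6 9 11. r_4(7) = 11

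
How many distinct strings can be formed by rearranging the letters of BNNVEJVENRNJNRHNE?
17! / (2! × 2! × 2! × 1! × 1! × 3! × 6!) = 10291881600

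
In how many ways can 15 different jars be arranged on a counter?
15! = 1307674368000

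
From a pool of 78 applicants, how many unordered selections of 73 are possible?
C(78,73) = 78!/(73!×5!) = 21111090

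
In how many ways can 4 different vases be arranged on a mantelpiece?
4! = 24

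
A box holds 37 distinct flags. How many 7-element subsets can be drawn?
C(37,7) = 37!/(7!×30!) = 10295472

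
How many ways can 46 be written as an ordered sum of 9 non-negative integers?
C(46+9-1, 9-1) = C(54, 8) = 1040465790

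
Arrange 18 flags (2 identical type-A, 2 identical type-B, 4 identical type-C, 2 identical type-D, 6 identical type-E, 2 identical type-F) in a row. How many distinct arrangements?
18! / (2! × 2! × 4! × 2! × 6! × 2!) = 23156733600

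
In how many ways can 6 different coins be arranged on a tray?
6! = 720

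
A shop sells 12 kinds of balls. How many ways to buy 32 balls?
C(32+12-1, 12-1) = C(43, 11) = 5752004349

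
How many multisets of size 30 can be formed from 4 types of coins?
C(30+4-1, 4-1) = C(33, 3) = 5456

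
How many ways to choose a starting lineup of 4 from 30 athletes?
C(30,4) = 30!/(4!×26!) = 27405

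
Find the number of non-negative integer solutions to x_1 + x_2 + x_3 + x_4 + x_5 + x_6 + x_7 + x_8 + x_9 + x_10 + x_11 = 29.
C(29+11-1, 11-1) = C(39, 10) = 635745396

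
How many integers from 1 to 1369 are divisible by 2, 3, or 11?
⌊1369/2⌋+⌊1369/3⌋+⌊1369/11⌋ - ⌊1369/6⌋-⌊1369/22⌋-⌊1369/33⌋ + ⌊1369/66⌋ = 684+456+124 - 228-62-41 + 20 = 953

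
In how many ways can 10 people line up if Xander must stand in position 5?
Fix one position: (10-1)! = 362880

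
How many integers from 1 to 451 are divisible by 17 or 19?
⌊451/17⌋ + ⌊451/19⌋ - ⌊451/323⌋ = 26 + 23 - 1 = 48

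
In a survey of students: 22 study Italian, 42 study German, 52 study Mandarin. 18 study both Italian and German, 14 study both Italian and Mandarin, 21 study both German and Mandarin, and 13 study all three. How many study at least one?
|A∪B∪C| = 22+42+52-18-14-21+13 = 76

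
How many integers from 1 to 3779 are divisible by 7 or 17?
⌊3779/7⌋ + ⌊3779/17⌋ - ⌊3779/119⌋ = 539 + 222 - 31 = 730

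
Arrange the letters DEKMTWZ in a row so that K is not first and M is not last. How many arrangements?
By inclusion-exclusion: 7! - 2×(7-1)! + (7-2)! = 5040 - 1440 + 120 = 3720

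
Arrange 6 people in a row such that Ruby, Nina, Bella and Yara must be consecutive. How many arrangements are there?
Treat the 4 as one block: (6-4+1)! × 4! = 6 × 24 = 144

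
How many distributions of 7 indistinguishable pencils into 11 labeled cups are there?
C(7+11-1, 11-1) = C(17, 10) = 19448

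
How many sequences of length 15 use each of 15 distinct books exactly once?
15! = 1307674368000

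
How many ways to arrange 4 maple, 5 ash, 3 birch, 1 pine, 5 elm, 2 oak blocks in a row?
20! / (4! × 5! × 3! × 1! × 5! × 2!) = 586637251200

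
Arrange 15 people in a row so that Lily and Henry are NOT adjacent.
Total - adjacent = 15! - (15-1)!×2 = 1307674368000 - 174356582400 = 1133317785600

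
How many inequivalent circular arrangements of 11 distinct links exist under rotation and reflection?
(11-1)!/2 = 3628800/2 = 1814400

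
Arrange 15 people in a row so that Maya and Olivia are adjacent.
Treat as block: (15-1)! × 2! = 87178291200 × 2 = 174356582400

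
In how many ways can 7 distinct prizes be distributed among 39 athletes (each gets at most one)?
P(39,7) = 39!/(39-7)! = 77519922480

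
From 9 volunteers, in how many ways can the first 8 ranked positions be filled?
P(9,8) = 9!/(9-8)! = 362880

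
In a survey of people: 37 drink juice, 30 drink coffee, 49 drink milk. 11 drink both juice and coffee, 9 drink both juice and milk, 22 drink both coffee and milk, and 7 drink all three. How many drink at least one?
|A∪B∪C| = 37+30+49-11-9-22+7 = 81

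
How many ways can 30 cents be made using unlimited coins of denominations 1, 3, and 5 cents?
Coefficient of x^30 in 1/(1-x^1) · 1/(1-x^3) · 1/(1-x^5). Case on j = number of 5-cent coins (j = 0..6); remainder r = 30 - 5j is made from {1,3} in ⌊r/3⌋+1 ways. r = 30, 25, 20, 15, 10, 5, 0 → 11 + 9 + 7 + 6 + 4 + 2 + 1 = 40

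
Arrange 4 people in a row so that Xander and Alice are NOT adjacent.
Total - adjacent = 4! - (4-1)!×2 = 24 - 12 = 12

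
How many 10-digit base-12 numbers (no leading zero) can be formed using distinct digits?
First digit: 11 choices (nonzero). Then descending: 11 × 11 × 10 × 9 × 8 × 7 × 6 × 5 × 4 × 3 = 219542400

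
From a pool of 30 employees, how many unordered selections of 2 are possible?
C(30,2) = 30!/(2!×28!) = 435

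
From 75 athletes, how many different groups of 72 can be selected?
C(75,72) = 75!/(72!×3!) = 67525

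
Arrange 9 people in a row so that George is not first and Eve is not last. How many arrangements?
By inclusion-exclusion: 9! - 2×(9-1)! + (9-2)! = 362880 - 80640 + 5040 = 287280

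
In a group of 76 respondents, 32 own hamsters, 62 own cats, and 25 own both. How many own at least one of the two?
|A∪B| = |A| + |B| - |A∩B| = 32 + 62 - 25 = 69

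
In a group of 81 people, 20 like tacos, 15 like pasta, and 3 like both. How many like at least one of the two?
|A∪B| = |A| + |B| - |A∩B| = 20 + 15 - 3 = 32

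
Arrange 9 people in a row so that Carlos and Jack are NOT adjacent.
Total - adjacent = 9! - (9-1)!×2 = 362880 - 80640 = 282240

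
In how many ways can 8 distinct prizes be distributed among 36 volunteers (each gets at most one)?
P(36,8) = 36!/(36-8)! = 1220096908800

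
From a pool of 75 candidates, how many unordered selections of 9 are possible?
C(75,9) = 75!/(9!×66!) = 125595622175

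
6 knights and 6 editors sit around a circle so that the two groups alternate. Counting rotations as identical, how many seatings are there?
Fix one of the knights: (6-1)! ways for the remaining knights, × 6! ways for the editors = 120 × 720 = 86400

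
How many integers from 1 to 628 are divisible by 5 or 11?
⌊628/5⌋ + ⌊628/11⌋ - ⌊628/55⌋ = 125 + 57 - 11 = 171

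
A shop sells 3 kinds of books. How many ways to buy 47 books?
C(47+3-1, 3-1) = C(49, 2) = 1176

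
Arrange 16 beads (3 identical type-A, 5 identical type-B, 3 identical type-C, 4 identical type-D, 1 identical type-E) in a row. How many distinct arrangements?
16! / (3! × 5! × 3! × 4! × 1!) = 201801600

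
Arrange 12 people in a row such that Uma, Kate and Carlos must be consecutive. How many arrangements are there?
Treat the 3 as one block: (12-3+1)! × 3! = 3628800 × 6 = 21772800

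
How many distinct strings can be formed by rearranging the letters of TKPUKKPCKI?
10! / (4! × 1! × 2! × 1! × 1! × 1!) = 75600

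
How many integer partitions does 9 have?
Pentagonal recurrence p(n) = p(n-1) + p(n-2) - p(n-5) - p(n-7) + p(n-12) + p(n-15) - ... gives p(0..8) = 1, 1, 2, 3, 5, 7, 11, 15, 22. p(9) = p(8) + p(7) - p(4) - p(2) = 22 + 15 - 5 - 2 = 30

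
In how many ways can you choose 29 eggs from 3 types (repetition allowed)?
C(29+3-1, 3-1) = C(31, 2) = 465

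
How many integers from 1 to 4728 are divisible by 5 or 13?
⌊4728/5⌋ + ⌊4728/13⌋ - ⌊4728/65⌋ = 945 + 363 - 72 = 1236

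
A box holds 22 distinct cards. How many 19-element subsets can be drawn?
C(22,19) = 22!/(19!×3!) = 1540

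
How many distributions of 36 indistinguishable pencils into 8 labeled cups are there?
C(36+8-1, 8-1) = C(43, 7) = 32224114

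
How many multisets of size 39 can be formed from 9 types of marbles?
C(39+9-1, 9-1) = C(47, 8) = 314457495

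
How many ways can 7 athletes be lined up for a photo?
7! = 5040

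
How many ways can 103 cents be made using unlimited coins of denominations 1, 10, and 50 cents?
Coefficient of x^103 in 1/(1-x^1) · 1/(1-x^10) · 1/(1-x^50). Case on j = number of 50-cent coins (j = 0..2); remainder r = 103 - 50j is made from {1,10} in ⌊r/10⌋+1 ways. r = 103, 53, 3 → 11 + 6 + 1 = 18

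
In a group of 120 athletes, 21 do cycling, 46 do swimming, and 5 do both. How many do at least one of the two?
|A∪B| = |A| + |B| - |A∩B| = 21 + 46 - 5 = 62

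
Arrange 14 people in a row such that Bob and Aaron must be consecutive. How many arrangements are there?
Treat the 2 as one block: (14-2+1)! × 2! = 6227020800 × 2 = 12454041600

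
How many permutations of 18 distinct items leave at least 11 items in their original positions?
Exactly j fixed points: C(18,j)·!(18-j); sum over j ≥ 11 (derangement numbers via !m = (m-1)·(!(m-1) + !(m-2)): !0..!7 = 1, 0, 1, 2, 9, 44, 265, 1854). Σ_{j=11}^{18} C(18,j)·!(18-j) = C(18,11)·!7 + C(18,12)·!6 + C(18,13)·!5 + C(18,14)·!4 + C(18,15)·!3 + C(18,16)·!2 + C(18,17)·!1 + C(18,18)·!0 = 31824·1854 + 18564·265 + 8568·44 + 3060·9 + 816·2 + 153·1 + 18·0 + 1·1 = 64327474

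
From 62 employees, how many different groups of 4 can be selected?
C(62,4) = 62!/(4!×58!) = 557845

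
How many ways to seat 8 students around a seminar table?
Circular: fix one position, arrange the rest. (8-1)! = 5040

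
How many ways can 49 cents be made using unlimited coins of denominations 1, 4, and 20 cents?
Coefficient of x^49 in 1/(1-x^1) · 1/(1-x^4) · 1/(1-x^20). Case on j = number of 20-cent coins (j = 0..2); remainder r = 49 - 20j is made from {1,4} in ⌊r/4⌋+1 ways. r = 49, 29, 9 → 13 + 8 + 3 = 24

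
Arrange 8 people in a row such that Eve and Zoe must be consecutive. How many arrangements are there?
Treat the 2 as one block: (8-2+1)! × 2! = 5040 × 2 = 10080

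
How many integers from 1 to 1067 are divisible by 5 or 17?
⌊1067/5⌋ + ⌊1067/17⌋ - ⌊1067/85⌋ = 213 + 62 - 12 = 263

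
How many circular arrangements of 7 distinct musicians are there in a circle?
Circular: fix one position, arrange the rest. (7-1)! = 720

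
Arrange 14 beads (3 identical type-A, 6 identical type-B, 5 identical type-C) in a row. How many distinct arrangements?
14! / (3! × 6! × 5!) = 168168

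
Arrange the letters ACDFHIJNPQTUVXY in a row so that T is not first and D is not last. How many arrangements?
By inclusion-exclusion: 15! - 2×(15-1)! + (15-2)! = 1307674368000 - 174356582400 + 6227020800 = 1139544806400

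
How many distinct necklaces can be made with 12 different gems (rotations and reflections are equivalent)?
(12-1)!/2 = 39916800/2 = 19958400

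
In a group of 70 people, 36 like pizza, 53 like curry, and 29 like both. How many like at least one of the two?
|A∪B| = |A| + |B| - |A∩B| = 36 + 53 - 29 = 60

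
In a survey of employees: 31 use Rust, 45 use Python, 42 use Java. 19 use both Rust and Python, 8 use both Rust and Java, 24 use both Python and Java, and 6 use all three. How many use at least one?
|A∪B∪C| = 31+45+42-19-8-24+6 = 73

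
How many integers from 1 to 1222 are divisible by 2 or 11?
⌊1222/2⌋ + ⌊1222/11⌋ - ⌊1222/22⌋ = 611 + 111 - 55 = 667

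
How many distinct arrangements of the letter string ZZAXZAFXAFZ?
11! / (2! × 2! × 3! × 4!) = 69300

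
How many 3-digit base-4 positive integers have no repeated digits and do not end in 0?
Last digit: 3 nonzero choices. First digit: 2 (nonzero, ≠last). Middle 1: P(2,1) = 2. Total = 12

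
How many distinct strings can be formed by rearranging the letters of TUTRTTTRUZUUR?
13! / (5! × 1! × 3! × 4!) = 360360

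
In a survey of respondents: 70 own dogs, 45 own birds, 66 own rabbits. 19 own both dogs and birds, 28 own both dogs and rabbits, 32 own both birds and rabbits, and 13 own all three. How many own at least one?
|A∪B∪C| = 70+45+66-19-28-32+13 = 115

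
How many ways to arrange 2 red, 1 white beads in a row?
3! / (2! × 1!) = 3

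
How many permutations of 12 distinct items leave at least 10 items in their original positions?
Exactly j fixed points: C(12,j)·!(12-j); sum over j ≥ 10 (derangement numbers via !m = (m-1)·(!(m-1) + !(m-2)): !0..!2 = 1, 0, 1). Σ_{j=10}^{12} C(12,j)·!(12-j) = C(12,10)·!2 + C(12,11)·!1 + C(12,12)·!0 = 66·1 + 12·0 + 1·1 = 67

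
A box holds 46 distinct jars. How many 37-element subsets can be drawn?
C(46,37) = 46!/(37!×9!) = 1101716330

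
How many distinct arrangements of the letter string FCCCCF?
6! / (2! × 4!) = 15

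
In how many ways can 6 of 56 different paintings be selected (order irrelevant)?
C(56,6) = 56!/(6!×50!) = 32468436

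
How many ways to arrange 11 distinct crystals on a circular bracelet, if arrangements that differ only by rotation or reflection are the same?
(11-1)!/2 = 3628800/2 = 1814400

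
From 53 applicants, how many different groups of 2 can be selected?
C(53,2) = 53!/(2!×51!) = 1378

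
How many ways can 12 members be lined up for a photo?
12! = 479001600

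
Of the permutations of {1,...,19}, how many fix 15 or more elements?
Exactly j fixed points: C(19,j)·!(19-j); sum over j ≥ 15 (derangement numbers via !m = (m-1)·(!(m-1) + !(m-2)): !0..!4 = 1, 0, 1, 2, 9). Σ_{j=15}^{19} C(19,j)·!(19-j) = C(19,15)·!4 + C(19,16)·!3 + C(19,17)·!2 + C(19,18)·!1 + C(19,19)·!0 = 3876·9 + 969·2 + 171·1 + 19·0 + 1·1 = 36994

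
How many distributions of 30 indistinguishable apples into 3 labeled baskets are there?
C(30+3-1, 3-1) = C(32, 2) = 496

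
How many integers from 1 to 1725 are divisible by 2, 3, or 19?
⌊1725/2⌋+⌊1725/3⌋+⌊1725/19⌋ - ⌊1725/6⌋-⌊1725/38⌋-⌊1725/57⌋ + ⌊1725/114⌋ = 862+575+90 - 287-45-30 + 15 = 1180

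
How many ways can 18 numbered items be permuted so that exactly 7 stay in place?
Choose the 7 fixed points C(18,7) = 31824, derange the rest: !11 = Σ_{j=0}^{11} (-1)^j·11!/j! = 39916800 - 39916800 + 19958400 - 6652800 + 1663200 - 332640 + 55440 - 7920 + 990 - 110 + 11 - 1 = 14684570. Product = 31824 × 14684570 = 467321755680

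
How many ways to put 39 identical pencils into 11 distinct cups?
C(39+11-1, 11-1) = C(49, 10) = 8217822536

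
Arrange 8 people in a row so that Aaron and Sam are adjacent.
Treat as block: (8-1)! × 2! = 5040 × 2 = 10080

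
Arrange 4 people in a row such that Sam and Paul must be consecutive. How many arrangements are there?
Treat the 2 as one block: (4-2+1)! × 2! = 6 × 2 = 12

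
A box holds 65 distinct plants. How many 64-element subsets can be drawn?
C(65,64) = 65!/(64!×1!) = 65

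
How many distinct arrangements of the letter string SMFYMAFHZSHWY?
13! / (1! × 2! × 1! × 2! × 2! × 1! × 2! × 2!) = 194594400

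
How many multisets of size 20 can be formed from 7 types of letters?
C(20+7-1, 7-1) = C(26, 6) = 230230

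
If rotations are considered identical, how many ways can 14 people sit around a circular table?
Circular: fix one position, arrange the rest. (14-1)! = 6227020800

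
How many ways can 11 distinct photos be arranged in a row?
11! = 39916800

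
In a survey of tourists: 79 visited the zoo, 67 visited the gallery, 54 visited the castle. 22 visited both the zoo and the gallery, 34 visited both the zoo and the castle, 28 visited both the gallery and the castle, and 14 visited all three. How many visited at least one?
|A∪B∪C| = 79+67+54-22-34-28+14 = 130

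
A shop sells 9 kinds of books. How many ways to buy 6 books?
C(6+9-1, 9-1) = C(14, 8) = 3003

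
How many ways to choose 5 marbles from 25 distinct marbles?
C(25,5) = 25!/(5!×20!) = 53130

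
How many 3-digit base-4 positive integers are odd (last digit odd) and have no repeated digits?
Last∈{1,3}. Last=0: 0. Last nonzero: 2×2×P(2,1) = 8. Total = 8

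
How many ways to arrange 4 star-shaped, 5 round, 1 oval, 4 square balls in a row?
14! / (4! × 5! × 1! × 4!) = 1261260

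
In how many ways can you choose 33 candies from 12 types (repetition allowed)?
C(33+12-1, 12-1) = C(44, 11) = 7669339132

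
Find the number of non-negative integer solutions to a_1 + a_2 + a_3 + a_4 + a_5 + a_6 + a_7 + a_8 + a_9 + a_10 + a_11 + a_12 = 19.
C(19+12-1, 12-1) = C(30, 11) = 54627300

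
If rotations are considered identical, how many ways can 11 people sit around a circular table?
Circular: fix one position, arrange the rest. (11-1)! = 3628800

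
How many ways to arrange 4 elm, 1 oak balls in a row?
5! / (4! × 1!) = 5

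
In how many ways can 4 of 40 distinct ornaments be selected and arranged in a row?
P(40,4) = 40!/(40-4)! = 2193360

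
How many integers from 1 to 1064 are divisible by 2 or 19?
⌊1064/2⌋ + ⌊1064/19⌋ - ⌊1064/38⌋ = 532 + 56 - 28 = 560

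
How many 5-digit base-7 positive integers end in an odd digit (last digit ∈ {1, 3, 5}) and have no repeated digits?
Last∈{1,3,5}. Last=0: 0. Last nonzero: 3×5×P(5,3) = 900. Total = 900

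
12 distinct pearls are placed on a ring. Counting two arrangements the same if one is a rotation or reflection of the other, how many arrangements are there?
(12-1)!/2 = 39916800/2 = 19958400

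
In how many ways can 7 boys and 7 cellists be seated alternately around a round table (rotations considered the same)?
Fix one of the boys: (7-1)! ways for the remaining boys, × 7! ways for the cellists = 720 × 5040 = 3628800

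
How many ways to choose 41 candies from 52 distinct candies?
C(52,41) = 52!/(41!×11!) = 60403728840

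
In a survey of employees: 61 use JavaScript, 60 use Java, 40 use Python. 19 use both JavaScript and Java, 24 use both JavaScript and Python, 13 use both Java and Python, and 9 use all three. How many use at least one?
|A∪B∪C| = 61+60+40-19-24-13+9 = 114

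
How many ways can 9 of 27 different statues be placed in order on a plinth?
P(27,9) = 27!/(27-9)! = 1700755056000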